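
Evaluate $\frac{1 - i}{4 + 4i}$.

Multiply numerator and denominator by conjugate (4 - 4i):
= (1 - i)(4 - 4i) / (4^2 + 4^2)
= (-8i) / 32
Divide through by 8: (-i) / 4
= 0 - (1/4)i


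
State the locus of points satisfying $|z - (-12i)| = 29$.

|z - z0| = r describes a circle centered at z0 with radius r
Here z0 = -12i and r = 29
Locus: Circle centered at (0, -12) with radius 29


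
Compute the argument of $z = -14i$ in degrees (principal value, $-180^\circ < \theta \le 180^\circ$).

a = 0 and b < 0, so z lies on the negative imaginary axis: θ = -90°


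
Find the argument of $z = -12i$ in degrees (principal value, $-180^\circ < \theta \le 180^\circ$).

a = 0 and b < 0, so z lies on the negative imaginary axis: θ = -90°


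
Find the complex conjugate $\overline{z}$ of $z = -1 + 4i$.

If z = a + bi, then conjugate(z) = a - bi
conjugate(-1 + 4i) = -1 - 4i


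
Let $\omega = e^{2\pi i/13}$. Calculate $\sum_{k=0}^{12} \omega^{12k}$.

Let ζ = ω^12 = e^(2πi·12/13). Since 13 ∤ 12, ζ ≠ 1.
Sum = Σ_{k=0}^{12} ζ^k = (ζ^13 - 1)/(ζ - 1) = (ω^{12·13} - 1)/(ζ - 1) = (1 - 1)/(ζ - 1) = 0


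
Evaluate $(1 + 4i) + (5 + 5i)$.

(1 + 5) + (4 + 5)i = 6 + 9i


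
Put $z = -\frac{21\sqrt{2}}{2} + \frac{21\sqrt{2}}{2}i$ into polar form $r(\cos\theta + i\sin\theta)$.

r = |z| = sqrt(a^2 + b^2) = sqrt((-21*sqrt(2)/2)^2 + (21*sqrt(2)/2)^2) = sqrt(441/2 + 441/2) = sqrt(441) = 21
θ = arctan(b/a) = arctan(14.8492/-14.8492) (quadrant-adjusted) = 135°
z = 21(cos 135° + i sin 135°)


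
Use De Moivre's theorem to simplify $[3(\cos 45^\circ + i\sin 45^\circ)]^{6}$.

By De Moivre: z^n = r^n(cos(nθ) + i sin(nθ))
= 3^6(cos(6*45°) + i sin(6*45°))
= 729(cos 270° + i sin 270°)
= -729i


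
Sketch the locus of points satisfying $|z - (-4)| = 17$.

|z - z0| = r describes a circle centered at z0 with radius r
Here z0 = -4 and r = 17
Locus: Circle centered at (-4, 0) with radius 17


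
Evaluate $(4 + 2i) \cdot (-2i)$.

(a1*a2 - b1*b2) + (a1*b2 + b1*a2)i
= (0 - (-4)) + (-8 + 0)i
= 4 - 8i


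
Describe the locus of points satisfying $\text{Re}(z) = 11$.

Re(z) = x where z = x + yi; the equation x = 11 is satisfied by all points with that x-coordinate
Locus: Vertical line x = 11


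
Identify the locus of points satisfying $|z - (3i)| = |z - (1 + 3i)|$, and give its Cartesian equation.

|z - z1| = |z - z2| means z is equidistant from z1 and z2,
i.e. the perpendicular bisector of the segment from (0, 3) to (1, 3) (midpoint (1/2, 3)).
With z = x + yi, square both sides:
(x - 0)^2 + (y - 3)^2 = (x - 1)^2 + (y - 3)^2
The x^2 and y^2 terms cancel: 2x + 0y = 10 - 9 = 1
Simplify: x = 1/2
Locus: Perpendicular bisector of the segment from (0, 3) to (1, 3): the line x = 1/2


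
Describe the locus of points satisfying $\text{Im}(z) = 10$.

Im(z) = y where z = x + yi; the equation y = 10 is satisfied by all points with that y-coordinate
Locus: Horizontal line y = 10


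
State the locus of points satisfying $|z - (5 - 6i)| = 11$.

|z - z0| = r describes a circle centered at z0 with radius r
Here z0 = 5 - 6i and r = 11
Locus: Circle centered at (5, -6) with radius 11


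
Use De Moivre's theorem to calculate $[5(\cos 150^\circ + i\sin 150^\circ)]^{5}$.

By De Moivre: z^n = r^n(cos(nθ) + i sin(nθ))
= 5^5(cos(5*150°) + i sin(5*150°))
= 3125(cos 30° + i sin 30°)
= 3125*sqrt(3)/2 + (3125/2)i


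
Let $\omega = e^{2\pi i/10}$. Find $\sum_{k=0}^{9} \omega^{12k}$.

Let ζ = ω^12 = e^(2πi·12/10). Since 10 ∤ 12, ζ ≠ 1.
Sum = Σ_{k=0}^{9} ζ^k = (ζ^10 - 1)/(ζ - 1) = (ω^{12·10} - 1)/(ζ - 1) = (1 - 1)/(ζ - 1) = 0


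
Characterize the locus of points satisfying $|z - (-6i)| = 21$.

|z - z0| = r describes a circle centered at z0 with radius r
Here z0 = -6i and r = 21
Locus: Circle centered at (0, -6) with radius 21


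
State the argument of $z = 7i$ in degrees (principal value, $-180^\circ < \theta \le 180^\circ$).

a = 0 and b > 0, so z lies on the positive imaginary axis: θ = 90°


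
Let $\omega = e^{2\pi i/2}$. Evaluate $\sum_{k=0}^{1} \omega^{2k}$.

Since 2 divides 2, ω^2 = (ω^2)^1 = 1^1 = 1, so every term is 1.
Sum = 2 · 1 = 2


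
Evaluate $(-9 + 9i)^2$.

(a + bi)^2 = a^2 - b^2 + 2abi
= (-9)^2 - 9^2 + 2*(-9)*9i
= -162i


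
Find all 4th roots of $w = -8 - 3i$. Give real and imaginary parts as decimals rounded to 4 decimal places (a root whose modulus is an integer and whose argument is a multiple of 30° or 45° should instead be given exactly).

|w| = sqrt(73) ≈ 8.544004, arg(w) ≈ 200.556045°
Root modulus = sqrt(73)^(1/4) ≈ 1.709682
Root arguments: θ_k = (arg(w) + 360°k)/4 for k = 0, 1, ..., 3
Compute each root as (root modulus)(cos θ_k + i sin θ_k) using full-precision intermediates, then round to 4 decimal places.
Roots: 1.0958 + 1.3124i, -1.3124 + 1.0958i, -1.0958 - 1.3124i, 1.3124 - 1.0958i


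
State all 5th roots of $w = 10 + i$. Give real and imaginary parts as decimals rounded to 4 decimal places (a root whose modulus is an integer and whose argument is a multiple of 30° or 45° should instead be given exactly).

|w| = sqrt(101) ≈ 10.049876, arg(w) ≈ 5.710593°
Root modulus = sqrt(101)^(1/5) ≈ 1.586471
Root arguments: θ_k = (arg(w) + 360°k)/5 for k = 0, 1, ..., 4
Compute each root as (root modulus)(cos θ_k + i sin θ_k) using full-precision intermediates, then round to 4 decimal places.
Roots: 1.5862 + 0.0316i, 0.4601 + 1.5183i, -1.3018 + 0.9067i, -1.2646 - 0.9579i, 0.5202 - 1.4988i


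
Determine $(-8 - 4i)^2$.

(a + bi)^2 = a^2 - b^2 + 2abi
= (-8)^2 - (-4)^2 + 2*(-8)*(-4)i
= 48 + 64i


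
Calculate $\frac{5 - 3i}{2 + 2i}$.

Multiply numerator and denominator by conjugate (2 - 2i):
= (5 - 3i)(2 - 2i) / (2^2 + 2^2)
= (4 - 16i) / 8
Divide through by 4: (1 - 4i) / 2
= 1/2 - 2i


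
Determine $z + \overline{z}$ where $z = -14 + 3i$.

z + conjugate(z) = (a + bi) + (a - bi) = 2a
= 2 * (-14) = -28


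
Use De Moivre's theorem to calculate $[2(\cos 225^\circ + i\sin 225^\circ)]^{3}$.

By De Moivre: z^n = r^n(cos(nθ) + i sin(nθ))
= 2^3(cos(3*225°) + i sin(3*225°))
= 8(cos 315° + i sin 315°)
= 4*sqrt(2) - 4*sqrt(2)i


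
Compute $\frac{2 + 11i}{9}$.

Divisor is real, so divide each part by 9:
= 2/9 + (11/9)i


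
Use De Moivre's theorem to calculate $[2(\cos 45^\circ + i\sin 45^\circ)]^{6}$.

By De Moivre: z^n = r^n(cos(nθ) + i sin(nθ))
= 2^6(cos(6*45°) + i sin(6*45°))
= 64(cos 270° + i sin 270°)
= -64i


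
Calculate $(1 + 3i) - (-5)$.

(1 - (-5)) + (3 - 0)i = 6 + 3i


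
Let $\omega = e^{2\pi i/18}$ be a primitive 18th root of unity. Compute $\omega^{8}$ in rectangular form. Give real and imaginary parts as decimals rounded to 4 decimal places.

ω^8 = e^(2πi·8/18) = e^(i·8π/9)
= cos(8π/9) + i sin(8π/9)
= -0.9397 + 0.3420i


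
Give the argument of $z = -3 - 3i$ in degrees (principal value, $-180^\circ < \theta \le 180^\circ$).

θ = arctan(b/a) = arctan(-3/-3) (quadrant-adjusted) = -135°


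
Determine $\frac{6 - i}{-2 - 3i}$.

Multiply numerator and denominator by conjugate (-2 + 3i):
= (6 - i)(-2 + 3i) / ((-2)^2 + (-3)^2)
= (-9 + 20i) / 13
= -9/13 + (20/13)i


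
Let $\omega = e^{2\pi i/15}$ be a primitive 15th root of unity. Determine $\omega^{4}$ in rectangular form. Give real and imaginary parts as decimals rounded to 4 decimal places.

ω^4 = e^(2πi·4/15) = e^(i·8π/15)
= cos(8π/15) + i sin(8π/15)
= -0.1045 + 0.9945i


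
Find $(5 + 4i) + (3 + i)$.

(5 + 3) + (4 + 1)i = 8 + 5i


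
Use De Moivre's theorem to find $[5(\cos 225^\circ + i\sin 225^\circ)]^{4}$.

By De Moivre: z^n = r^n(cos(nθ) + i sin(nθ))
= 5^4(cos(4*225°) + i sin(4*225°))
= 625(cos 180° + i sin 180°)
= -625


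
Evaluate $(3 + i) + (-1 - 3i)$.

(3 + (-1)) + (1 + (-3))i = 2 - 2i


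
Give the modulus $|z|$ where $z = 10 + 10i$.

|z| = sqrt(a^2 + b^2) = sqrt(10^2 + 10^2) = sqrt(200) = sqrt(200)


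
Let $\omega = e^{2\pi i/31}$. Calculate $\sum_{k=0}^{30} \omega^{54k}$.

Let ζ = ω^54 = e^(2πi·54/31). Since 31 ∤ 54, ζ ≠ 1.
Sum = Σ_{k=0}^{30} ζ^k = (ζ^31 - 1)/(ζ - 1) = (ω^{54·31} - 1)/(ζ - 1) = (1 - 1)/(ζ - 1) = 0


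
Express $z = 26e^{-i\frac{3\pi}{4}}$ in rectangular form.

a = r cos θ = 26 * -sqrt(2)/2 = -13*sqrt(2)
b = r sin θ = 26 * -sqrt(2)/2 = -13*sqrt(2)
z = -13*sqrt(2) - 13*sqrt(2)i


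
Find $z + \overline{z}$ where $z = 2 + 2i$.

z + conjugate(z) = (a + bi) + (a - bi) = 2a
= 2 * 2 = 4


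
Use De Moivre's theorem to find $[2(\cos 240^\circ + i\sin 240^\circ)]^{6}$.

By De Moivre: z^n = r^n(cos(nθ) + i sin(nθ))
= 2^6(cos(6*240°) + i sin(6*240°))
= 64(cos 0° + i sin 0°)
= 64


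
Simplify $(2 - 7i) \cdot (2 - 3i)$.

(a1*a2 - b1*b2) + (a1*b2 + b1*a2)i
= (4 - 21) + (-6 + (-14))i
= -17 - 20i


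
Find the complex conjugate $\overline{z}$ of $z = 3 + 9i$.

If z = a + bi, then conjugate(z) = a - bi
conjugate(3 + 9i) = 3 - 9i


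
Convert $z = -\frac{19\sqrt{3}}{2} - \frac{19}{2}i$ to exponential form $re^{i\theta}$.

r = |z| = sqrt((-19*sqrt(3)/2)^2 + (-19/2)^2) = sqrt(1083/4 + 361/4) = sqrt(361) = 19
θ = arctan(b/a) = arctan(-9.5/-16.4545) (quadrant-adjusted) = -150° = -5π/6
z = 19e^(-i*5π/6)


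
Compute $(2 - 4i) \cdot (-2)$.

(a1*a2 - b1*b2) + (a1*b2 + b1*a2)i
= (-4 - 0) + (0 + 8)i
= -4 + 8i


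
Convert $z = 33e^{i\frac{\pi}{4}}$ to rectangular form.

a = r cos θ = 33 * sqrt(2)/2 = 33*sqrt(2)/2
b = r sin θ = 33 * sqrt(2)/2 = 33*sqrt(2)/2
z = 33*sqrt(2)/2 + (33*sqrt(2)/2)i


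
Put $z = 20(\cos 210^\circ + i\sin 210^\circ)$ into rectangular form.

a = r cos θ = 20 * -sqrt(3)/2 = -10*sqrt(3)
b = r sin θ = 20 * -1/2 = -10
z = -10*sqrt(3) - 10i


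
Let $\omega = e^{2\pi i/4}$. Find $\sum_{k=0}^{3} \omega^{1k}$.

Let ζ = ω^1 = e^(2πi·1/4). Since 4 ∤ 1, ζ ≠ 1.
Sum = Σ_{k=0}^{3} ζ^k = (ζ^4 - 1)/(ζ - 1) = (ω^{1·4} - 1)/(ζ - 1) = (1 - 1)/(ζ - 1) = 0


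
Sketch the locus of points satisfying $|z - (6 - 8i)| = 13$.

|z - z0| = r describes a circle centered at z0 with radius r
Here z0 = 6 - 8i and r = 13
Locus: Circle centered at (6, -8) with radius 13


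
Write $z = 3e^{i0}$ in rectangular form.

a = r cos θ = 3 * 1 = 3
b = r sin θ = 3 * 0 = 0
z = 3


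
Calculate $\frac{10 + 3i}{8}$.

Divisor is real, so divide each part by 8:
= 5/4 + (3/8)i


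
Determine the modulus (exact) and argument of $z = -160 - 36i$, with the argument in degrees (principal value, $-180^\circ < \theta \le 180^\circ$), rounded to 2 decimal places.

|z| = sqrt((-160)^2 + (-36)^2) = 164
arg(z) = arctan(b/a) = arctan(-36/-160) (quadrant-adjusted) = -167.32°


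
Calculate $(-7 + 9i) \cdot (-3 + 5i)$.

(a1*a2 - b1*b2) + (a1*b2 + b1*a2)i
= (21 - 45) + (-35 + (-27))i
= -24 - 62i


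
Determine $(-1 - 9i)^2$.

(a + bi)^2 = a^2 - b^2 + 2abi
= (-1)^2 - (-9)^2 + 2*(-1)*(-9)i
= -80 + 18i


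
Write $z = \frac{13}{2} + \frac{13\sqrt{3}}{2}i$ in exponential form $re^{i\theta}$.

r = |z| = sqrt((13/2)^2 + (13*sqrt(3)/2)^2) = sqrt(169/4 + 507/4) = sqrt(169) = 13
θ = arctan(b/a) = arctan(11.2583/6.5) (quadrant-adjusted) = 60° = π/3
z = 13e^(i*π/3)


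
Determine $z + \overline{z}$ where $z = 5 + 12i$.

z + conjugate(z) = (a + bi) + (a - bi) = 2a
= 2 * 5 = 10


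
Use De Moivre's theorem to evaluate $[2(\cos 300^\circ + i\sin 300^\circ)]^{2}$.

By De Moivre: z^n = r^n(cos(nθ) + i sin(nθ))
= 2^2(cos(2*300°) + i sin(2*300°))
= 4(cos 240° + i sin 240°)
= -2 - 2*sqrt(3)i


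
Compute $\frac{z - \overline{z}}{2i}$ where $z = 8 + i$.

z - conjugate(z) = 2bi
(z - conjugate(z))/(2i) = 2bi/(2i) = b = 1


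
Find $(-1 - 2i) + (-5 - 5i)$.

(-1 + (-5)) + (-2 + (-5))i = -6 - 7i


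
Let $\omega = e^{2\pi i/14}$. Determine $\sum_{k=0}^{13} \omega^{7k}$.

Let ζ = ω^7 = e^(2πi·7/14). Since 14 ∤ 7, ζ ≠ 1.
Sum = Σ_{k=0}^{13} ζ^k = (ζ^14 - 1)/(ζ - 1) = (ω^{7·14} - 1)/(ζ - 1) = (1 - 1)/(ζ - 1) = 0


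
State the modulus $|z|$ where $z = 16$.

|z| = sqrt(a^2 + b^2) = sqrt(16^2 + 0^2) = sqrt(256) = 16


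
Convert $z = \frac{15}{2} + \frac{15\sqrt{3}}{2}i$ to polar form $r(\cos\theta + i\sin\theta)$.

r = |z| = sqrt(a^2 + b^2) = sqrt((15/2)^2 + (15*sqrt(3)/2)^2) = sqrt(225/4 + 675/4) = sqrt(225) = 15
θ = arctan(b/a) = arctan(12.9904/7.5) (quadrant-adjusted) = 60°
z = 15(cos 60° + i sin 60°)


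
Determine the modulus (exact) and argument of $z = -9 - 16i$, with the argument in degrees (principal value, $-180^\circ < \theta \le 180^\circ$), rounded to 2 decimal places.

|z| = sqrt((-9)^2 + (-16)^2) = sqrt(337)
arg(z) = arctan(b/a) = arctan(-16/-9) (quadrant-adjusted) = -119.36°


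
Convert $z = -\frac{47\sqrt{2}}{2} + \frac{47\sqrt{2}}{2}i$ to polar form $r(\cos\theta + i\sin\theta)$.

r = |z| = sqrt(a^2 + b^2) = sqrt((-47*sqrt(2)/2)^2 + (47*sqrt(2)/2)^2) = sqrt(2209/2 + 2209/2) = sqrt(2209) = 47
θ = arctan(b/a) = arctan(33.234/-33.234) (quadrant-adjusted) = 135°
z = 47(cos 135° + i sin 135°)


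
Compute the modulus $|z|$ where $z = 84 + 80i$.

|z| = sqrt(a^2 + b^2) = sqrt(84^2 + 80^2) = sqrt(13456) = 116


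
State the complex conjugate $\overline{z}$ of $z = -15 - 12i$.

If z = a + bi, then conjugate(z) = a - bi
conjugate(-15 - 12i) = -15 + 12i


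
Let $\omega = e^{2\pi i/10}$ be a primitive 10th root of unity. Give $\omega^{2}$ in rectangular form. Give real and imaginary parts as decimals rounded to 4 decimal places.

ω^2 = e^(2πi·2/10) = e^(i·2π/5)
= cos(2π/5) + i sin(2π/5)
= 0.3090 + 0.9511i


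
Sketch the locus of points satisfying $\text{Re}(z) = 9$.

Re(z) = x where z = x + yi; the equation x = 9 is satisfied by all points with that x-coordinate
Locus: Vertical line x = 9


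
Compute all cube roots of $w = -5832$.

|w| = 5832, arg(w) = 180°
Root modulus = 5832^(1/3) = 18
Root arguments: θ_k = (180° + 360°k)/3 for k = 0, 1, ..., 2
Roots: 9 + 9*sqrt(3)i, -18, 9 - 9*sqrt(3)i


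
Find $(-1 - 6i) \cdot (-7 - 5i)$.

(a1*a2 - b1*b2) + (a1*b2 + b1*a2)i
= (7 - 30) + (5 + 42)i
= -23 + 47i


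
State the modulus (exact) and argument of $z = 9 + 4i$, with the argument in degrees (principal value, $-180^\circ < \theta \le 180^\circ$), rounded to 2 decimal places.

|z| = sqrt(9^2 + 4^2) = sqrt(97)
arg(z) = arctan(b/a) = arctan(4/9) (quadrant-adjusted) = 23.96°


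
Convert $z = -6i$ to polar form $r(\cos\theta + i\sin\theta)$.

r = |z| = sqrt(a^2 + b^2) = sqrt((0)^2 + (-6)^2) = sqrt(0 + 36) = sqrt(36) = 6
a = 0 and b < 0, so z lies on the negative imaginary axis: θ = 270°
z = 6(cos 270° + i sin 270°)


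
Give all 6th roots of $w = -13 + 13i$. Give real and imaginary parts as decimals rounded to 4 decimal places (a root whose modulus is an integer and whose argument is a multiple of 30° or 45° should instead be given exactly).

|w| = sqrt(338) ≈ 18.384776, arg(w) = 135°
Root modulus = sqrt(338)^(1/6) ≈ 1.624587
Root arguments: θ_k = (135° + 360°k)/6 for k = 0, 1, ..., 5
Compute each root as (root modulus)(cos θ_k + i sin θ_k) using full-precision intermediates, then round to 4 decimal places.
Roots: 1.5009 + 0.6217i, 0.2121 + 1.6107i, -1.2889 + 0.9890i, -1.5009 - 0.6217i, -0.2121 - 1.6107i, 1.2889 - 0.9890i


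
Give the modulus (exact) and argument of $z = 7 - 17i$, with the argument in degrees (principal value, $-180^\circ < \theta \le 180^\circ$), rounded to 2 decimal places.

|z| = sqrt(7^2 + (-17)^2) = sqrt(338)
arg(z) = arctan(b/a) = arctan(-17/7) (quadrant-adjusted) = -67.62°


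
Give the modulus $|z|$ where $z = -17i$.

|z| = sqrt(a^2 + b^2) = sqrt(0^2 + (-17)^2) = sqrt(289) = 17


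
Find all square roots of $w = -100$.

|w| = 100, arg(w) = 180°
Root modulus = 100^(1/2) = 10
Root arguments: θ_k = (180° + 360°k)/2 for k = 0, 1, ..., 1
Roots: 10i, -10i


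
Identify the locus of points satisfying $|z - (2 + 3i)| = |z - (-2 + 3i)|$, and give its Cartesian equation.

|z - z1| = |z - z2| means z is equidistant from z1 and z2,
i.e. the perpendicular bisector of the segment from (2, 3) to (-2, 3) (midpoint (0, 3)).
With z = x + yi, square both sides:
(x - 2)^2 + (y - 3)^2 = (x - (-2))^2 + (y - 3)^2
The x^2 and y^2 terms cancel: -8x + 0y = 13 - 13 = 0
Simplify: x = 0
Locus: Perpendicular bisector of the segment from (2, 3) to (-2, 3): the line x = 0


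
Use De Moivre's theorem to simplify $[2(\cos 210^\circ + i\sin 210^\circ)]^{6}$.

By De Moivre: z^n = r^n(cos(nθ) + i sin(nθ))
= 2^6(cos(6*210°) + i sin(6*210°))
= 64(cos 180° + i sin 180°)
= -64


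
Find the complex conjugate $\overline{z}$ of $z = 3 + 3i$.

If z = a + bi, then conjugate(z) = a - bi
conjugate(3 + 3i) = 3 - 3i


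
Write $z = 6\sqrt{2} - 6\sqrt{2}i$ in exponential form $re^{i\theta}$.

r = |z| = sqrt((6*sqrt(2))^2 + (-6*sqrt(2))^2) = sqrt(72 + 72) = sqrt(144) = 12
θ = arctan(b/a) = arctan(-8.4853/8.4853) (quadrant-adjusted) = -45° = -π/4
z = 12e^(-i*π/4)


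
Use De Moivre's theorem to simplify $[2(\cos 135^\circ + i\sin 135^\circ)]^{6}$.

By De Moivre: z^n = r^n(cos(nθ) + i sin(nθ))
= 2^6(cos(6*135°) + i sin(6*135°))
= 64(cos 90° + i sin 90°)
= 64i


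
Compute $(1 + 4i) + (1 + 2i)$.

(1 + 1) + (4 + 2)i = 2 + 6i


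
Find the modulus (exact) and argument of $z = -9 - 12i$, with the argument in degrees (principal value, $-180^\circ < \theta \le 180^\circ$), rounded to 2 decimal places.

|z| = sqrt((-9)^2 + (-12)^2) = 15
arg(z) = arctan(b/a) = arctan(-12/-9) (quadrant-adjusted) = -126.87°


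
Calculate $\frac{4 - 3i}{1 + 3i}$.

Multiply numerator and denominator by conjugate (1 - 3i):
= (4 - 3i)(1 - 3i) / (1^2 + 3^2)
= (-5 - 15i) / 10
Divide through by 5: (-1 - 3i) / 2
= -1/2 - (3/2)i


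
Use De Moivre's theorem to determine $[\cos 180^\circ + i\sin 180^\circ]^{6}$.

By De Moivre: z^n = r^n(cos(nθ) + i sin(nθ))
= 1^6(cos(6*180°) + i sin(6*180°))
= 1(cos 0° + i sin 0°)
= 1


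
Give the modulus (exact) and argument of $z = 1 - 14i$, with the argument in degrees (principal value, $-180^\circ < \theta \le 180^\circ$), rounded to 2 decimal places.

|z| = sqrt(1^2 + (-14)^2) = sqrt(197)
arg(z) = arctan(b/a) = arctan(-14/1) (quadrant-adjusted) = -85.91°


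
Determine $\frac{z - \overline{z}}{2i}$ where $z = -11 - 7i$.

z - conjugate(z) = 2bi
(z - conjugate(z))/(2i) = 2bi/(2i) = b = -7


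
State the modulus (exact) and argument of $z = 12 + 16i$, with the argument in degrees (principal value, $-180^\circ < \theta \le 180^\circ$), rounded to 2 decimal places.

|z| = sqrt(12^2 + 16^2) = 20
arg(z) = arctan(b/a) = arctan(16/12) (quadrant-adjusted) = 53.13°


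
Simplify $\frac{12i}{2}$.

Divisor is real, so divide each part by 2:
= 6i


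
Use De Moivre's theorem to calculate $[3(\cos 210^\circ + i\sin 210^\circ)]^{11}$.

By De Moivre: z^n = r^n(cos(nθ) + i sin(nθ))
= 3^11(cos(11*210°) + i sin(11*210°))
= 177147(cos 150° + i sin 150°)
= -177147*sqrt(3)/2 + (177147/2)i


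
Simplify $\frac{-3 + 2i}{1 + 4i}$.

Multiply numerator and denominator by conjugate (1 - 4i):
= (-3 + 2i)(1 - 4i) / (1^2 + 4^2)
= (5 + 14i) / 17
= 5/17 + (14/17)i


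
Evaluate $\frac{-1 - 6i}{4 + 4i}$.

Multiply numerator and denominator by conjugate (4 - 4i):
= (-1 - 6i)(4 - 4i) / (4^2 + 4^2)
= (-28 - 20i) / 32
Divide through by 4: (-7 - 5i) / 8
= -7/8 - (5/8)i


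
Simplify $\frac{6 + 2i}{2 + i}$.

Multiply numerator and denominator by conjugate (2 - i):
= (6 + 2i)(2 - i) / (2^2 + 1^2)
= (14 - 2i) / 5
= 14/5 - (2/5)i


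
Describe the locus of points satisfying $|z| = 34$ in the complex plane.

|z| = 34 means sqrt(x^2 + y^2) = 34
This is a circle of radius 34 centered at the origin


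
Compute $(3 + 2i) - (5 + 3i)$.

(3 - 5) + (2 - 3)i = -2 - i


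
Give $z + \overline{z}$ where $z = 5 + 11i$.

z + conjugate(z) = (a + bi) + (a - bi) = 2a
= 2 * 5 = 10


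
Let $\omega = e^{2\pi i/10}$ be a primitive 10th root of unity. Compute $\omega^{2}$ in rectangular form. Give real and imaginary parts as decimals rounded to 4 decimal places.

ω^2 = e^(2πi·2/10) = e^(i·2π/5)
= cos(2π/5) + i sin(2π/5)
= 0.3090 + 0.9511i


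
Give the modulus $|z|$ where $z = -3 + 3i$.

|z| = sqrt(a^2 + b^2) = sqrt((-3)^2 + 3^2) = sqrt(18) = sqrt(18)


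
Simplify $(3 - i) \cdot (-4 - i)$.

(a1*a2 - b1*b2) + (a1*b2 + b1*a2)i
= (-12 - 1) + (-3 + 4)i
= -13 + i


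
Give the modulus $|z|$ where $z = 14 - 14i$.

|z| = sqrt(a^2 + b^2) = sqrt(14^2 + (-14)^2) = sqrt(392) = sqrt(392)


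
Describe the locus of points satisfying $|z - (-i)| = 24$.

|z - z0| = r describes a circle centered at z0 with radius r
Here z0 = -i and r = 24
Locus: Circle centered at (0, -1) with radius 24


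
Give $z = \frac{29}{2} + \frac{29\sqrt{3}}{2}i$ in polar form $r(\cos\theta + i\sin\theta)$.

r = |z| = sqrt(a^2 + b^2) = sqrt((29/2)^2 + (29*sqrt(3)/2)^2) = sqrt(841/4 + 2523/4) = sqrt(841) = 29
θ = arctan(b/a) = arctan(25.1147/14.5) (quadrant-adjusted) = 60°
z = 29(cos 60° + i sin 60°)


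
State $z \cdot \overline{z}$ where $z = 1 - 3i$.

z * conjugate(z) = |z|^2 = a^2 + b^2
= 1^2 + (-3)^2 = 10


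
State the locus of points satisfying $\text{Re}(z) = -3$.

Re(z) = x where z = x + yi; the equation x = -3 is satisfied by all points with that x-coordinate
Locus: Vertical line x = -3


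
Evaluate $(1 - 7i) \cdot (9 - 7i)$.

(a1*a2 - b1*b2) + (a1*b2 + b1*a2)i
= (9 - 49) + (-7 + (-63))i
= -40 - 70i


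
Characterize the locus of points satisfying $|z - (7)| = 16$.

|z - z0| = r describes a circle centered at z0 with radius r
Here z0 = 7 and r = 16
Locus: Circle centered at (7, 0) with radius 16


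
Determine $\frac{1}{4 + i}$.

Multiply numerator and denominator by conjugate (4 - i):
= (1)(4 - i) / (4^2 + 1^2)
= (4 - i) / 17
= 4/17 - (1/17)i


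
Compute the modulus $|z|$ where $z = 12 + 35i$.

|z| = sqrt(a^2 + b^2) = sqrt(12^2 + 35^2) = sqrt(1369) = 37


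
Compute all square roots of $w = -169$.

|w| = 169, arg(w) = 180°
Root modulus = 169^(1/2) = 13
Root arguments: θ_k = (180° + 360°k)/2 for k = 0, 1, ..., 1
Roots: 13i, -13i


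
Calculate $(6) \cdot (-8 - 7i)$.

(a1*a2 - b1*b2) + (a1*b2 + b1*a2)i
= (-48 - 0) + (-42 + 0)i
= -48 - 42i


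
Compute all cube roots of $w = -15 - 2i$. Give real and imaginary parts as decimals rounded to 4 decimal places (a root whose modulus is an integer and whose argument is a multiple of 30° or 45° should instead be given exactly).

|w| = sqrt(229) ≈ 15.132746, arg(w) ≈ 187.594643°
Root modulus = sqrt(229)^(1/3) ≈ 2.473466
Root arguments: θ_k = (arg(w) + 360°k)/3 for k = 0, 1, ..., 2
Compute each root as (root modulus)(cos θ_k + i sin θ_k) using full-precision intermediates, then round to 4 decimal places.
Roots: 1.1409 + 2.1946i, -2.4711 - 0.1093i, 1.3301 - 2.0854i


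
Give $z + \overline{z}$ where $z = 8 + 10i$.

z + conjugate(z) = (a + bi) + (a - bi) = 2a
= 2 * 8 = 16


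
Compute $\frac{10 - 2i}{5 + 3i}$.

Multiply numerator and denominator by conjugate (5 - 3i):
= (10 - 2i)(5 - 3i) / (5^2 + 3^2)
= (44 - 40i) / 34
Divide through by 2: (22 - 20i) / 17
= 22/17 - (20/17)i


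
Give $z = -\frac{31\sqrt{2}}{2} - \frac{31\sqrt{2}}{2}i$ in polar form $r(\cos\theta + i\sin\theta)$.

r = |z| = sqrt(a^2 + b^2) = sqrt((-31*sqrt(2)/2)^2 + (-31*sqrt(2)/2)^2) = sqrt(961/2 + 961/2) = sqrt(961) = 31
θ = arctan(b/a) = arctan(-21.9203/-21.9203) (quadrant-adjusted) = 225°
z = 31(cos 225° + i sin 225°)


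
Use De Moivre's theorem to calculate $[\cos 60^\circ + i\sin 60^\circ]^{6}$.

By De Moivre: z^n = r^n(cos(nθ) + i sin(nθ))
= 1^6(cos(6*60°) + i sin(6*60°))
= 1(cos 0° + i sin 0°)
= 1


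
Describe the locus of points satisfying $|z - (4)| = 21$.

|z - z0| = r describes a circle centered at z0 with radius r
Here z0 = 4 and r = 21
Locus: Circle centered at (4, 0) with radius 21


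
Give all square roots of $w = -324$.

|w| = 324, arg(w) = 180°
Root modulus = 324^(1/2) = 18
Root arguments: θ_k = (180° + 360°k)/2 for k = 0, 1, ..., 1
Roots: 18i, -18i


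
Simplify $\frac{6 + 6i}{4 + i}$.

Multiply numerator and denominator by conjugate (4 - i):
= (6 + 6i)(4 - i) / (4^2 + 1^2)
= (30 + 18i) / 17
= 30/17 + (18/17)i


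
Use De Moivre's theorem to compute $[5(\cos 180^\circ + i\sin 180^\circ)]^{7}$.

By De Moivre: z^n = r^n(cos(nθ) + i sin(nθ))
= 5^7(cos(7*180°) + i sin(7*180°))
= 78125(cos 180° + i sin 180°)
= -78125


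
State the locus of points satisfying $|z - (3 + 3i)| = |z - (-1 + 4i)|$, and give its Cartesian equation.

|z - z1| = |z - z2| means z is equidistant from z1 and z2,
i.e. the perpendicular bisector of the segment from (3, 3) to (-1, 4) (midpoint (1, 7/2)).
With z = x + yi, square both sides:
(x - 3)^2 + (y - 3)^2 = (x - (-1))^2 + (y - 4)^2
The x^2 and y^2 terms cancel: -8x + 2y = 17 - 18 = -1
Simplify: 8x - 2y = 1
Locus: Perpendicular bisector of the segment from (3, 3) to (-1, 4): the line 8x - 2y = 1


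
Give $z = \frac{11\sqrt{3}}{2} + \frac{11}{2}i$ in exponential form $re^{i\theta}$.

r = |z| = sqrt((11*sqrt(3)/2)^2 + (11/2)^2) = sqrt(363/4 + 121/4) = sqrt(121) = 11
θ = arctan(b/a) = arctan(5.5/9.5263) (quadrant-adjusted) = 30° = π/6
z = 11e^(i*π/6)


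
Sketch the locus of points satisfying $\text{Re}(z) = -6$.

Re(z) = x where z = x + yi; the equation x = -6 is satisfied by all points with that x-coordinate
Locus: Vertical line x = -6


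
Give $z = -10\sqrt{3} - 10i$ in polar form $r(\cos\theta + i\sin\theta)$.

r = |z| = sqrt(a^2 + b^2) = sqrt((-10*sqrt(3))^2 + (-10)^2) = sqrt(300 + 100) = sqrt(400) = 20
θ = arctan(b/a) = arctan(-10/-17.3205) (quadrant-adjusted) = 210°
z = 20(cos 210° + i sin 210°)


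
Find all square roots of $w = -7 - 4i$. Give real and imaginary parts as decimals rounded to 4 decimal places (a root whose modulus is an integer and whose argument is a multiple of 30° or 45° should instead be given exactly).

|w| = sqrt(65) ≈ 8.062258, arg(w) ≈ 209.744881°
Root modulus = sqrt(65)^(1/2) ≈ 2.839412
Root arguments: θ_k = (arg(w) + 360°k)/2 for k = 0, 1, ..., 1
Compute each root as (root modulus)(cos θ_k + i sin θ_k) using full-precision intermediates, then round to 4 decimal places.
Roots: -0.7288 + 2.7443i, 0.7288 - 2.7443i


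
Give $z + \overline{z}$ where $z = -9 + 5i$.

z + conjugate(z) = (a + bi) + (a - bi) = 2a
= 2 * (-9) = -18


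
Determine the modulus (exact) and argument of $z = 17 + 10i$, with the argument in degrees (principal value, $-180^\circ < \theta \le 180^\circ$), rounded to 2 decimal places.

|z| = sqrt(17^2 + 10^2) = sqrt(389)
arg(z) = arctan(b/a) = arctan(10/17) (quadrant-adjusted) = 30.47°


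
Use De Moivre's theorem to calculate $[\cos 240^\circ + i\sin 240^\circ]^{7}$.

By De Moivre: z^n = r^n(cos(nθ) + i sin(nθ))
= 1^7(cos(7*240°) + i sin(7*240°))
= 1(cos 240° + i sin 240°)
= -1/2 - (sqrt(3)/2)i


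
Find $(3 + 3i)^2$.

(a + bi)^2 = a^2 - b^2 + 2abi
= 3^2 - 3^2 + 2*3*3i
= 18i


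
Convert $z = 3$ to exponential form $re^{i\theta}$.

r = |z| = sqrt((3)^2 + (0)^2) = sqrt(9 + 0) = sqrt(9) = 3
b = 0 and a > 0, so z lies on the positive real axis: θ = 0
z = 3e^(i*0) = 3


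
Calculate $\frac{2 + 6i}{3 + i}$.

Multiply numerator and denominator by conjugate (3 - i):
= (2 + 6i)(3 - i) / (3^2 + 1^2)
= (12 + 16i) / 10
Divide through by 2: (6 + 8i) / 5
= 6/5 + (8/5)i


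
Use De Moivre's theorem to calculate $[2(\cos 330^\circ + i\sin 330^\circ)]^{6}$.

By De Moivre: z^n = r^n(cos(nθ) + i sin(nθ))
= 2^6(cos(6*330°) + i sin(6*330°))
= 64(cos 180° + i sin 180°)
= -64


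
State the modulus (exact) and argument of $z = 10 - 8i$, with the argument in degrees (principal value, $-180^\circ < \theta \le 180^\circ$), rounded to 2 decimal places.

|z| = sqrt(10^2 + (-8)^2) = sqrt(164)
arg(z) = arctan(b/a) = arctan(-8/10) (quadrant-adjusted) = -38.66°


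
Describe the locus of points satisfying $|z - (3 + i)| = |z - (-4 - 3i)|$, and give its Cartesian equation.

|z - z1| = |z - z2| means z is equidistant from z1 and z2,
i.e. the perpendicular bisector of the segment from (3, 1) to (-4, -3) (midpoint (-1/2, -1)).
With z = x + yi, square both sides:
(x - 3)^2 + (y - 1)^2 = (x - (-4))^2 + (y - (-3))^2
The x^2 and y^2 terms cancel: -14x + (-8)y = 25 - 10 = 15
Simplify: 14x + 8y = -15
Locus: Perpendicular bisector of the segment from (3, 1) to (-4, -3): the line 14x + 8y = -15


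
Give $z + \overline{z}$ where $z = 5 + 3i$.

z + conjugate(z) = (a + bi) + (a - bi) = 2a
= 2 * 5 = 10


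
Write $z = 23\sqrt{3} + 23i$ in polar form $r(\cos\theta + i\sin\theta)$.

r = |z| = sqrt(a^2 + b^2) = sqrt((23*sqrt(3))^2 + (23)^2) = sqrt(1587 + 529) = sqrt(2116) = 46
θ = arctan(b/a) = arctan(23/39.8372) (quadrant-adjusted) = 30°
z = 46(cos 30° + i sin 30°)


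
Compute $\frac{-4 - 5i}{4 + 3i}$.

Multiply numerator and denominator by conjugate (4 - 3i):
= (-4 - 5i)(4 - 3i) / (4^2 + 3^2)
= (-31 - 8i) / 25
= -31/25 - (8/25)i


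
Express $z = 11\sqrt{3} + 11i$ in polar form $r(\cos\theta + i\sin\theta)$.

r = |z| = sqrt(a^2 + b^2) = sqrt((11*sqrt(3))^2 + (11)^2) = sqrt(363 + 121) = sqrt(484) = 22
θ = arctan(b/a) = arctan(11/19.0526) (quadrant-adjusted) = 30°
z = 22(cos 30° + i sin 30°)


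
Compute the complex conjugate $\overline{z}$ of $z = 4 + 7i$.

If z = a + bi, then conjugate(z) = a - bi
conjugate(4 + 7i) = 4 - 7i


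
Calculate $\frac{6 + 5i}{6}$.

Divisor is real, so divide each part by 6:
= 1 + (5/6)i


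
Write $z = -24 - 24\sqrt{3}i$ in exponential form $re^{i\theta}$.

r = |z| = sqrt((-24)^2 + (-24*sqrt(3))^2) = sqrt(576 + 1728) = sqrt(2304) = 48
θ = arctan(b/a) = arctan(-41.5692/-24) (quadrant-adjusted) = 240° = 4π/3
z = 48e^(i*4π/3)


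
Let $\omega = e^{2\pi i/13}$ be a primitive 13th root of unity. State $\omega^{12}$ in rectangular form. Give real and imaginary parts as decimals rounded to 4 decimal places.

ω^12 = e^(2πi·12/13) = e^(i·24π/13)
= cos(24π/13) + i sin(24π/13)
= 0.8855 - 0.4647i


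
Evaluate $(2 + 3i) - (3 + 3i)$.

(2 - 3) + (3 - 3)i = -1


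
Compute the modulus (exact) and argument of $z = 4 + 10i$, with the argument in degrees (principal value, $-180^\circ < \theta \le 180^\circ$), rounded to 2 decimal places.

|z| = sqrt(4^2 + 10^2) = sqrt(116)
arg(z) = arctan(b/a) = arctan(10/4) (quadrant-adjusted) = 68.20°


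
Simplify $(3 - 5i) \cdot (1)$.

(a1*a2 - b1*b2) + (a1*b2 + b1*a2)i
= (3 - 0) + (0 + (-5))i
= 3 - 5i


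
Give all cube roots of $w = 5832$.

|w| = 5832, arg(w) = 0°
Root modulus = 5832^(1/3) = 18
Root arguments: θ_k = (0° + 360°k)/3 for k = 0, 1, ..., 2
Roots: 18, -9 + 9*sqrt(3)i, -9 - 9*sqrt(3)i


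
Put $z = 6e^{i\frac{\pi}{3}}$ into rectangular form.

a = r cos θ = 6 * 1/2 = 3
b = r sin θ = 6 * sqrt(3)/2 = 3*sqrt(3)
z = 3 + 3*sqrt(3)i


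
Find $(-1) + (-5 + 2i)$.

(-1 + (-5)) + (0 + 2)i = -6 + 2i


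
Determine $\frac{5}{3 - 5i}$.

Multiply numerator and denominator by conjugate (3 + 5i):
= (5)(3 + 5i) / (3^2 + (-5)^2)
= (15 + 25i) / 34
= 15/34 + (25/34)i


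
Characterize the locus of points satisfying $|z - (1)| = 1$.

|z - z0| = r describes a circle centered at z0 with radius r
Here z0 = 1 and r = 1
Locus: Circle centered at (1, 0) with radius 1


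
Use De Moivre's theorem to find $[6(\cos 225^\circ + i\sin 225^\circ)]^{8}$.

By De Moivre: z^n = r^n(cos(nθ) + i sin(nθ))
= 6^8(cos(8*225°) + i sin(8*225°))
= 1679616(cos 0° + i sin 0°)
= 1679616


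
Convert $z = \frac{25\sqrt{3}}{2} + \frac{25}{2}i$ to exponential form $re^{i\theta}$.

r = |z| = sqrt((25*sqrt(3)/2)^2 + (25/2)^2) = sqrt(1875/4 + 625/4) = sqrt(625) = 25
θ = arctan(b/a) = arctan(12.5/21.6506) (quadrant-adjusted) = 30° = π/6
z = 25e^(i*π/6)


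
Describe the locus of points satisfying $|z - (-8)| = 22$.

|z - z0| = r describes a circle centered at z0 with radius r
Here z0 = -8 and r = 22
Locus: Circle centered at (-8, 0) with radius 22


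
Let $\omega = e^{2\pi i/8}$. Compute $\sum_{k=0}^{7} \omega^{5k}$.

Let ζ = ω^5 = e^(2πi·5/8). Since 8 ∤ 5, ζ ≠ 1.
Sum = Σ_{k=0}^{7} ζ^k = (ζ^8 - 1)/(ζ - 1) = (ω^{5·8} - 1)/(ζ - 1) = (1 - 1)/(ζ - 1) = 0


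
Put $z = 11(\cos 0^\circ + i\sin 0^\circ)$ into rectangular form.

a = r cos θ = 11 * 1 = 11
b = r sin θ = 11 * 0 = 0
z = 11


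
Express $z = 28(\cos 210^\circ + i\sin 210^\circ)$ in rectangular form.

a = r cos θ = 28 * -sqrt(3)/2 = -14*sqrt(3)
b = r sin θ = 28 * -1/2 = -14
z = -14*sqrt(3) - 14i


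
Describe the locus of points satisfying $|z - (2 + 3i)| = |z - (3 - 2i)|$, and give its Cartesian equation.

|z - z1| = |z - z2| means z is equidistant from z1 and z2,
i.e. the perpendicular bisector of the segment from (2, 3) to (3, -2) (midpoint (5/2, 1/2)).
With z = x + yi, square both sides:
(x - 2)^2 + (y - 3)^2 = (x - 3)^2 + (y - (-2))^2
The x^2 and y^2 terms cancel: 2x + (-10)y = 13 - 13 = 0
Simplify: x - 5y = 0
Locus: Perpendicular bisector of the segment from (2, 3) to (3, -2): the line x - 5y = 0


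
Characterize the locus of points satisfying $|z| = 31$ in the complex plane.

|z| = 31 means sqrt(x^2 + y^2) = 31
This is a circle of radius 31 centered at the origin


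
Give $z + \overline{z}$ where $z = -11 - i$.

z + conjugate(z) = (a + bi) + (a - bi) = 2a
= 2 * (-11) = -22


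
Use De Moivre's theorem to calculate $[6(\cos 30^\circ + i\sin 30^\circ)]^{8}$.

By De Moivre: z^n = r^n(cos(nθ) + i sin(nθ))
= 6^8(cos(8*30°) + i sin(8*30°))
= 1679616(cos 240° + i sin 240°)
= -839808 - 839808*sqrt(3)i


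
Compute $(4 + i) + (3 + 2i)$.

(4 + 3) + (1 + 2)i = 7 + 3i


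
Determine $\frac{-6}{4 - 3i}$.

Multiply numerator and denominator by conjugate (4 + 3i):
= (-6)(4 + 3i) / (4^2 + (-3)^2)
= (-24 - 18i) / 25
= -24/25 - (18/25)i


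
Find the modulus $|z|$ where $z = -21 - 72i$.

|z| = sqrt(a^2 + b^2) = sqrt((-21)^2 + (-72)^2) = sqrt(5625) = 75


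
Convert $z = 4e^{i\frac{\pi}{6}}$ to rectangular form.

a = r cos θ = 4 * sqrt(3)/2 = 2*sqrt(3)
b = r sin θ = 4 * 1/2 = 2
z = 2*sqrt(3) + 2i


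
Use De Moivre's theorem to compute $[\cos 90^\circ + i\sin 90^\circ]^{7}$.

By De Moivre: z^n = r^n(cos(nθ) + i sin(nθ))
= 1^7(cos(7*90°) + i sin(7*90°))
= 1(cos 270° + i sin 270°)
= -i


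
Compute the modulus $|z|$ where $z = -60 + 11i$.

|z| = sqrt(a^2 + b^2) = sqrt((-60)^2 + 11^2) = sqrt(3721) = 61


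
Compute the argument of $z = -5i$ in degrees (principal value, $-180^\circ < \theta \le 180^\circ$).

a = 0 and b < 0, so z lies on the negative imaginary axis: θ = -90°


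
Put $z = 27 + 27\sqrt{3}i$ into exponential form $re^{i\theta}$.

r = |z| = sqrt((27)^2 + (27*sqrt(3))^2) = sqrt(729 + 2187) = sqrt(2916) = 54
θ = arctan(b/a) = arctan(46.7654/27) (quadrant-adjusted) = 60° = π/3
z = 54e^(i*π/3)


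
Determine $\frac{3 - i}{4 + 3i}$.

Multiply numerator and denominator by conjugate (4 - 3i):
= (3 - i)(4 - 3i) / (4^2 + 3^2)
= (9 - 13i) / 25
= 9/25 - (13/25)i


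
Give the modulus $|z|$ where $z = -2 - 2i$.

|z| = sqrt(a^2 + b^2) = sqrt((-2)^2 + (-2)^2) = sqrt(8) = sqrt(8)


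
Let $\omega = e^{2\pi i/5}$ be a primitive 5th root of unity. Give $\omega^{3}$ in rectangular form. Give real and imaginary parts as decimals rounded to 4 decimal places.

ω^3 = e^(2πi·3/5) = e^(i·6π/5)
= cos(6π/5) + i sin(6π/5)
= -0.8090 - 0.5878i


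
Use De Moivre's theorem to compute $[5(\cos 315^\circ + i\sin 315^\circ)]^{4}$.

By De Moivre: z^n = r^n(cos(nθ) + i sin(nθ))
= 5^4(cos(4*315°) + i sin(4*315°))
= 625(cos 180° + i sin 180°)
= -625


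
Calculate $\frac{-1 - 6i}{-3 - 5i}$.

Multiply numerator and denominator by conjugate (-3 + 5i):
= (-1 - 6i)(-3 + 5i) / ((-3)^2 + (-5)^2)
= (33 + 13i) / 34
= 33/34 + (13/34)i


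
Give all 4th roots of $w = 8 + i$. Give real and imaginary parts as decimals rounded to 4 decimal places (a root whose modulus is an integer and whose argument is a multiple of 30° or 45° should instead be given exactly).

|w| = sqrt(65) ≈ 8.062258, arg(w) ≈ 7.125016°
Root modulus = sqrt(65)^(1/4) ≈ 1.685055
Root arguments: θ_k = (arg(w) + 360°k)/4 for k = 0, 1, ..., 3
Compute each root as (root modulus)(cos θ_k + i sin θ_k) using full-precision intermediates, then round to 4 decimal places.
Roots: 1.6842 + 0.0524i, -0.0524 + 1.6842i, -1.6842 - 0.0524i, 0.0524 - 1.6842i


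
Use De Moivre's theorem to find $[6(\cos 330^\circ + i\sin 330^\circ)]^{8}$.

By De Moivre: z^n = r^n(cos(nθ) + i sin(nθ))
= 6^8(cos(8*330°) + i sin(8*330°))
= 1679616(cos 120° + i sin 120°)
= -839808 + 839808*sqrt(3)i


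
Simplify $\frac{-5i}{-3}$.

Divisor is real, so divide each part by -3:
= 0 + (5/3)i


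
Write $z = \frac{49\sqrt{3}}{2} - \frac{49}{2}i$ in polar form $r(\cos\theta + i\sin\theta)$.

r = |z| = sqrt(a^2 + b^2) = sqrt((49*sqrt(3)/2)^2 + (-49/2)^2) = sqrt(7203/4 + 2401/4) = sqrt(2401) = 49
θ = arctan(b/a) = arctan(-24.5/42.4352) (quadrant-adjusted) = 330°
z = 49(cos 330° + i sin 330°)


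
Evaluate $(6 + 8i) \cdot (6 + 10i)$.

(a1*a2 - b1*b2) + (a1*b2 + b1*a2)i
= (36 - 80) + (60 + 48)i
= -44 + 108i


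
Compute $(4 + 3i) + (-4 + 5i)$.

(4 + (-4)) + (3 + 5)i = 8i


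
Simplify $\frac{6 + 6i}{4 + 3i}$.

Multiply numerator and denominator by conjugate (4 - 3i):
= (6 + 6i)(4 - 3i) / (4^2 + 3^2)
= (42 + 6i) / 25
= 42/25 + (6/25)i


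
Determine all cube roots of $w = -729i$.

|w| = 729, arg(w) = 270°
Root modulus = 729^(1/3) = 9
Root arguments: θ_k = (270° + 360°k)/3 for k = 0, 1, ..., 2
Roots: 9i, -9*sqrt(3)/2 - (9/2)i, 9*sqrt(3)/2 - (9/2)i


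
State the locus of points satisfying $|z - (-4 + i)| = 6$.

|z - z0| = r describes a circle centered at z0 with radius r
Here z0 = -4 + i and r = 6
Locus: Circle centered at (-4, 1) with radius 6


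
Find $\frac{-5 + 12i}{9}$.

Divisor is real, so divide each part by 9:
= -5/9 + (4/3)i


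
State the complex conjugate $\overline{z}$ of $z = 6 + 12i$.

If z = a + bi, then conjugate(z) = a - bi
conjugate(6 + 12i) = 6 - 12i


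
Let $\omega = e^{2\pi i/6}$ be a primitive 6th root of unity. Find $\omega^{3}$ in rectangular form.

ω^3 = e^(2πi·3/6) = e^(i·1π)
= cos(1π) + i sin(1π)
= -1


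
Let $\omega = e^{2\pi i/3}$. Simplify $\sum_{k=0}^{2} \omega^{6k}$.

Since 3 divides 6, ω^6 = (ω^3)^2 = 1^2 = 1, so every term is 1.
Sum = 3 · 1 = 3


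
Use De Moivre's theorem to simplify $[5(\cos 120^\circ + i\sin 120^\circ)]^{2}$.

By De Moivre: z^n = r^n(cos(nθ) + i sin(nθ))
= 5^2(cos(2*120°) + i sin(2*120°))
= 25(cos 240° + i sin 240°)
= -25/2 - (25*sqrt(3)/2)i


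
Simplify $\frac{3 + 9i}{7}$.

Divisor is real, so divide each part by 7:
= 3/7 + (9/7)i


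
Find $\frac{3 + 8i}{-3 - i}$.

Multiply numerator and denominator by conjugate (-3 + i):
= (3 + 8i)(-3 + i) / ((-3)^2 + (-1)^2)
= (-17 - 21i) / 10
= -17/10 - (21/10)i


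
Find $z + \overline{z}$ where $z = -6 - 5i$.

z + conjugate(z) = (a + bi) + (a - bi) = 2a
= 2 * (-6) = -12


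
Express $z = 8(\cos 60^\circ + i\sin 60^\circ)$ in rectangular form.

a = r cos θ = 8 * 1/2 = 4
b = r sin θ = 8 * sqrt(3)/2 = 4*sqrt(3)
z = 4 + 4*sqrt(3)i


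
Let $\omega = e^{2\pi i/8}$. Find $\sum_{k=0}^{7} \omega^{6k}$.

Let ζ = ω^6 = e^(2πi·6/8). Since 8 ∤ 6, ζ ≠ 1.
Sum = Σ_{k=0}^{7} ζ^k = (ζ^8 - 1)/(ζ - 1) = (ω^{6·8} - 1)/(ζ - 1) = (1 - 1)/(ζ - 1) = 0


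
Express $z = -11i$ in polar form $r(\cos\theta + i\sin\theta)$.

r = |z| = sqrt(a^2 + b^2) = sqrt((0)^2 + (-11)^2) = sqrt(0 + 121) = sqrt(121) = 11
a = 0 and b < 0, so z lies on the negative imaginary axis: θ = 270°
z = 11(cos 270° + i sin 270°)
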